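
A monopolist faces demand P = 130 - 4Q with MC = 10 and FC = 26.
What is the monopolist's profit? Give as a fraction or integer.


MR = MC: 130 - 8Q = 10
Q* = 15
P* = 130 - 4*15 = 70
Profit = (P* - MC)*Q* - FC
= (70 - 10)*15 - 26
= 60*15 - 26
= 900 - 26 = 874

874


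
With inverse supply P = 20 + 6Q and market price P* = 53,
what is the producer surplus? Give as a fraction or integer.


Minimum supply price (at Q=0): P_min = 20
Quantity supplied at P* = 53:
Q* = (53 - 20)/6 = 11/2
PS = (1/2) * Q* * (P* - P_min)
PS = (1/2) * 11/2 * (53 - 20)
PS = (1/2) * 11/2 * 33 = 363/4

363/4


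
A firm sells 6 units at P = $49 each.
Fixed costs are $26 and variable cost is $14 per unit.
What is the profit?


Total Revenue = P * Q = 49 * 6 = $294
Total Cost = FC + VC*Q = 26 + 14*6 = $110
Profit = TR - TC = 294 - 110 = $184

$184


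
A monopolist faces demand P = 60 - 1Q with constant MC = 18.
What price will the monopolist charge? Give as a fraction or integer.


MR = 60 - 2Q
Set MR = MC: 60 - 2Q = 18
Q* = 21
Substitute into demand:
P* = 60 - 1*21 = 39

39


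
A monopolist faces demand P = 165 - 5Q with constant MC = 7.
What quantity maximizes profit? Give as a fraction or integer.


TR = P*Q = (165 - 5Q)Q = 165Q - 5Q^2
MR = dTR/dQ = 165 - 10Q
Set MR = MC:
165 - 10Q = 7
158 = 10Q
Q* = 158/10 = 79/5

79/5


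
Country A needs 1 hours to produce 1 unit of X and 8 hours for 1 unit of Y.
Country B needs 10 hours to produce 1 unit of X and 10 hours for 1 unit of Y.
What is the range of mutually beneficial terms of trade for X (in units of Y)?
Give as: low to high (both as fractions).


Opportunity cost of X for Country A = hours_X / hours_Y = 1/8 = 1/8 units of Y
Opportunity cost of X for Country B = hours_X / hours_Y = 10/10 = 1 units of Y
Terms of trade must be between the two opportunity costs.
Range: 1/8 to 1

1/8 to 1


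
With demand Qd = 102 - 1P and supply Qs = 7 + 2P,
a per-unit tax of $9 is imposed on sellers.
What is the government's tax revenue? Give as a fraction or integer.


With tax on sellers, new supply: Qs' = 7 + 2(P - 9)
= 2P - 11
New equilibrium quantity:
Q_new = 193/3
Tax revenue = tax * Q_new = 9 * 193/3 = 579

579


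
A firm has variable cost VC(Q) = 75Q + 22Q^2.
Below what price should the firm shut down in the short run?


AVC(Q) = VC(Q)/Q = 75 + 22Q
AVC is increasing in Q, so minimum AVC is at Q -> 0+.
Min AVC = 75
The firm should shut down if P < 75.

75


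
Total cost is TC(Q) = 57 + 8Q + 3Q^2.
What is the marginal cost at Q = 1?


MC = dTC/dQ = 8 + 2*3*Q
At Q = 1:
MC = 8 + 6*1
MC = 8 + 6 = 14

14


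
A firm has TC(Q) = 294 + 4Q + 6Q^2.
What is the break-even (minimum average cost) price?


AC(Q) = 294/Q + 4 + 6Q
To minimize: dAC/dQ = -294/Q^2 + 6 = 0
Q^2 = 294/6 = 49
Q* = 7
Min AC = 294/7 + 4 + 6*7
Min AC = 42 + 4 + 42 = 88

88


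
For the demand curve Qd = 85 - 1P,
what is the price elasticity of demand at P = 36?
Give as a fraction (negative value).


dQ/dP = -1
At P = 36: Q = 85 - 1*36 = 49
E = (dQ/dP)(P/Q) = (-1)(36/49) = -36/49

-36/49


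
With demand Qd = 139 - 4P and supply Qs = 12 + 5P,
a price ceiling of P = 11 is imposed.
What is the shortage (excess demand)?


At P = 11:
Qd = 139 - 4*11 = 95
Qs = 12 + 5*11 = 67
Shortage = Qd - Qs = 95 - 67 = 28

28


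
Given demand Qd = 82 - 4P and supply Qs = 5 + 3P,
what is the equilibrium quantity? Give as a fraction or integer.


First find equilibrium price:
82 - 4P = 5 + 3P
P* = 77/7 = 11
Then substitute into demand:
Q* = 82 - 4 * 11 = 38

38


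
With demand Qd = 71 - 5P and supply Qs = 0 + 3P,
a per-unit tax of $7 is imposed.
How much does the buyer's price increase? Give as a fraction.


With a per-unit tax, the buyer's price increase depends on relative slopes.
Supply slope: d = 3, Demand slope: b = 5
Buyer's price increase = d * tax / (b + d)
= 3 * 7 / (5 + 3)
= 21 / 8 = 21/8

21/8


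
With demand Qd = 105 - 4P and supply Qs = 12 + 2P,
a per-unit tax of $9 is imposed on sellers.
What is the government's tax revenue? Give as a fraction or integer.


With tax on sellers, new supply: Qs' = 12 + 2(P - 9)
= 2P - 6
New equilibrium quantity:
Q_new = 31
Tax revenue = tax * Q_new = 9 * 31 = 279

279


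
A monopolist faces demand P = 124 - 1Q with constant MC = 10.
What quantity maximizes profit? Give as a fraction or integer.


TR = P*Q = (124 - 1Q)Q = 124Q - 1Q^2
MR = dTR/dQ = 124 - 2Q
Set MR = MC:
124 - 2Q = 10
114 = 2Q
Q* = 114/2 = 57

57


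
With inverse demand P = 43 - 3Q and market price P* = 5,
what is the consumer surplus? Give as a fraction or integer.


Maximum willingness to pay (at Q=0): P_max = 43
Quantity demanded at P* = 5:
Q* = (43 - 5)/3 = 38/3
CS = (1/2) * Q* * (P_max - P*)
CS = (1/2) * 38/3 * (43 - 5)
CS = (1/2) * 38/3 * 38 = 722/3

722/3


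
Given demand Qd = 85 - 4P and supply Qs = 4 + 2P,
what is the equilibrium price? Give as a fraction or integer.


At equilibrium, Qd = Qs.
85 - 4P = 4 + 2P
85 - 4 = 4P + 2P
81 = 6P
P* = 81/6 = 27/2

27/2


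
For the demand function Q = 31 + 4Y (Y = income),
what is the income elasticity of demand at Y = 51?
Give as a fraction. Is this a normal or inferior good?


dQ/dY = 4
At Y = 51: Q = 31 + 4*51 = 235
Ey = (dQ/dY)(Y/Q) = 4 * 51 / 235 = 204/235
Since Ey > 0, this is a normal good.

204/235 (normal good)


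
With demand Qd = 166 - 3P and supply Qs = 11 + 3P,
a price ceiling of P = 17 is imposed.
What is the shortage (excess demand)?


At P = 17:
Qd = 166 - 3*17 = 115
Qs = 11 + 3*17 = 62
Shortage = Qd - Qs = 115 - 62 = 53

53


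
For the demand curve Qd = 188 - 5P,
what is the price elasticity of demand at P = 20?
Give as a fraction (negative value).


dQ/dP = -5
At P = 20: Q = 188 - 5*20 = 88
E = (dQ/dP)(P/Q) = (-5)(20/88) = -25/22

-25/22


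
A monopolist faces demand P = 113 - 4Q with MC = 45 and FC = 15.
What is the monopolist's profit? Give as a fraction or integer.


MR = MC: 113 - 8Q = 45
Q* = 17/2
P* = 113 - 4*17/2 = 79
Profit = (P* - MC)*Q* - FC
= (79 - 45)*17/2 - 15
= 34*17/2 - 15
= 289 - 15 = 274

274


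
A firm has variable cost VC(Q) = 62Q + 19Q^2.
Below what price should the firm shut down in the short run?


AVC(Q) = VC(Q)/Q = 62 + 19Q
AVC is increasing in Q, so minimum AVC is at Q -> 0+.
Min AVC = 62
The firm should shut down if P < 62.

62


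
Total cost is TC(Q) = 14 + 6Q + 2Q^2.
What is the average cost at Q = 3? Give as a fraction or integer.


TC(3) = 14 + 6*3 + 2*3^2
TC(3) = 14 + 18 + 18 = 50
AC = TC/Q = 50/3 = 50/3

50/3


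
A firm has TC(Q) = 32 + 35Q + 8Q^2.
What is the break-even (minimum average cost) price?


AC(Q) = 32/Q + 35 + 8Q
To minimize: dAC/dQ = -32/Q^2 + 8 = 0
Q^2 = 32/8 = 4
Q* = 2
Min AC = 32/2 + 35 + 8*2
Min AC = 16 + 35 + 16 = 67

67


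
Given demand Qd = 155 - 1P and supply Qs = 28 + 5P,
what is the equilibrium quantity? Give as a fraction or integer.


First find equilibrium price:
155 - 1P = 28 + 5P
P* = 127/6 = 127/6
Then substitute into demand:
Q* = 155 - 1 * 127/6 = 803/6

803/6


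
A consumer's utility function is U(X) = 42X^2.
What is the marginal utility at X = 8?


MU = dU/dX = 42*2*X^(2-1)
MU = 84*X^1
At X = 8:
MU = 84 * 8^1
MU = 84 * 8 = 672

672


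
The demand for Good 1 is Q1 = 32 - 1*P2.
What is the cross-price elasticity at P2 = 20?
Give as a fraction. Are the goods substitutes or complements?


dQ1/dP2 = -1
At P2 = 20: Q1 = 32 - 1*20 = 12
Exy = (dQ1/dP2)(P2/Q1) = -1 * 20 / 12 = -5/3
Since Exy < 0, the goods are complements.

-5/3 (complements)


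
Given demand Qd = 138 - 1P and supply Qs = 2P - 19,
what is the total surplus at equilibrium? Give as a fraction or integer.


Find equilibrium: 138 - 1P = 2P - 19
138 + 19 = 3P
P* = 157/3 = 157/3
Q* = 2*157/3 - 19 = 257/3
Inverse demand: P = 138 - Q/1, so P_max = 138
Inverse supply: P = 19/2 + Q/2, so P_min = 19/2
CS = (1/2) * 257/3 * (138 - 157/3) = 66049/18
PS = (1/2) * 257/3 * (157/3 - 19/2) = 66049/36
TS = CS + PS = 66049/18 + 66049/36 = 66049/12

66049/12


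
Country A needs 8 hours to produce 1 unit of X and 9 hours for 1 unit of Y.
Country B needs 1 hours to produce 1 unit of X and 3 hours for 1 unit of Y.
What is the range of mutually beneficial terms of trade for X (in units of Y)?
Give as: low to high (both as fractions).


Opportunity cost of X for Country A = hours_X / hours_Y = 8/9 = 8/9 units of Y
Opportunity cost of X for Country B = hours_X / hours_Y = 1/3 = 1/3 units of Y
Terms of trade must be between the two opportunity costs.
Range: 1/3 to 8/9

1/3 to 8/9


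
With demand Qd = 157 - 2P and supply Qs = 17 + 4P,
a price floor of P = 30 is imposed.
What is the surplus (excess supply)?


At P = 30:
Qd = 157 - 2*30 = 97
Qs = 17 + 4*30 = 137
Surplus = Qs - Qd = 137 - 97 = 40

40


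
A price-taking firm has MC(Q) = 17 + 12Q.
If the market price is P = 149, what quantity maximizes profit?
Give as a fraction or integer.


In perfect competition, profit is maximized where P = MC.
149 = 17 + 12Q
132 = 12Q
Q* = 132/12 = 11

11


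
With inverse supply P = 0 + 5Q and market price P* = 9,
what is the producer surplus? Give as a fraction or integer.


Minimum supply price (at Q=0): P_min = 0
Quantity supplied at P* = 9:
Q* = (9 - 0)/5 = 9/5
PS = (1/2) * Q* * (P* - P_min)
PS = (1/2) * 9/5 * (9 - 0)
PS = (1/2) * 9/5 * 9 = 81/10

81/10


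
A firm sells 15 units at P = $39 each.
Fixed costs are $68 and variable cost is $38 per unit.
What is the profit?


Total Revenue = P * Q = 39 * 15 = $585
Total Cost = FC + VC*Q = 68 + 38*15 = $638
Profit = TR - TC = 585 - 638 = $-53

$-53


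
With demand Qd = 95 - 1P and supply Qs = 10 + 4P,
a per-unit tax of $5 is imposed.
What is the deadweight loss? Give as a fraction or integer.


Pre-tax equilibrium quantity: Q* = 78
Post-tax equilibrium quantity: Q_tax = 74
Reduction in quantity: Q* - Q_tax = 4
DWL = (1/2) * tax * (Q* - Q_tax)
DWL = (1/2) * 5 * 4 = 10

10


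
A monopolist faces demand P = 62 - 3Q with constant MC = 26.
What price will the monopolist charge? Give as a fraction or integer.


MR = 62 - 6Q
Set MR = MC: 62 - 6Q = 26
Q* = 6
Substitute into demand:
P* = 62 - 3*6 = 44

44


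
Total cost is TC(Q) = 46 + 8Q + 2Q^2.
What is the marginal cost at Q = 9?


MC = dTC/dQ = 8 + 2*2*Q
At Q = 9:
MC = 8 + 4*9
MC = 8 + 36 = 44

44


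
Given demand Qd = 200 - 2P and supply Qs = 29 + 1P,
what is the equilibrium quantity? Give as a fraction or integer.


First find equilibrium price:
200 - 2P = 29 + 1P
P* = 171/3 = 57
Then substitute into demand:
Q* = 200 - 2 * 57 = 86

86


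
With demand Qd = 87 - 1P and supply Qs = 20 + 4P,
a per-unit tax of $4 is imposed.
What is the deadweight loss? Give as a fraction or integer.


Pre-tax equilibrium quantity: Q* = 368/5
Post-tax equilibrium quantity: Q_tax = 352/5
Reduction in quantity: Q* - Q_tax = 16/5
DWL = (1/2) * tax * (Q* - Q_tax)
DWL = (1/2) * 4 * 16/5 = 32/5

32/5


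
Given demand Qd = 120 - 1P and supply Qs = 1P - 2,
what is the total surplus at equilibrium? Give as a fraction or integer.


Find equilibrium: 120 - 1P = 1P - 2
120 + 2 = 2P
P* = 122/2 = 61
Q* = 1*61 - 2 = 59
Inverse demand: P = 120 - Q/1, so P_max = 120
Inverse supply: P = 2 + Q/1, so P_min = 2
CS = (1/2) * 59 * (120 - 61) = 3481/2
PS = (1/2) * 59 * (61 - 2) = 3481/2
TS = CS + PS = 3481/2 + 3481/2 = 3481

3481


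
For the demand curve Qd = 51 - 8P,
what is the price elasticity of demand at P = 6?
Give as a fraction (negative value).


dQ/dP = -8
At P = 6: Q = 51 - 8*6 = 3
E = (dQ/dP)(P/Q) = (-8)(6/3) = -16

-16


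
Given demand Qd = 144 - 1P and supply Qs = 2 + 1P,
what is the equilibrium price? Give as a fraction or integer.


At equilibrium, Qd = Qs.
144 - 1P = 2 + 1P
144 - 2 = 1P + 1P
142 = 2P
P* = 142/2 = 71

71


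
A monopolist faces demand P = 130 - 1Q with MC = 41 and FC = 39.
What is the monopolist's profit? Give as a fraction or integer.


MR = MC: 130 - 2Q = 41
Q* = 89/2
P* = 130 - 1*89/2 = 171/2
Profit = (P* - MC)*Q* - FC
= (171/2 - 41)*89/2 - 39
= 89/2*89/2 - 39
= 7921/4 - 39 = 7765/4

7765/4


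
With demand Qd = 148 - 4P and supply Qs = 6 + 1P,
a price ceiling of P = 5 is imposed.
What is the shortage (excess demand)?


At P = 5:
Qd = 148 - 4*5 = 128
Qs = 6 + 1*5 = 11
Shortage = Qd - Qs = 128 - 11 = 117

117


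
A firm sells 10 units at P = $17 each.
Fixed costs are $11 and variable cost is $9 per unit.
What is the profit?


Total Revenue = P * Q = 17 * 10 = $170
Total Cost = FC + VC*Q = 11 + 9*10 = $101
Profit = TR - TC = 170 - 101 = $69

$69


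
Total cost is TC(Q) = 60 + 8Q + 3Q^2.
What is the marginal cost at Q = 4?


MC = dTC/dQ = 8 + 2*3*Q
At Q = 4:
MC = 8 + 6*4
MC = 8 + 24 = 32

32


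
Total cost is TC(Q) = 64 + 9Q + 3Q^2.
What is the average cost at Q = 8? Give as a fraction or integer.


TC(8) = 64 + 9*8 + 3*8^2
TC(8) = 64 + 72 + 192 = 328
AC = TC/Q = 328/8 = 41

41


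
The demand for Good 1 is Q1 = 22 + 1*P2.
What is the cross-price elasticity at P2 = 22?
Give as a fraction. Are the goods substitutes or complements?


dQ1/dP2 = 1
At P2 = 22: Q1 = 22 + 1*22 = 44
Exy = (dQ1/dP2)(P2/Q1) = 1 * 22 / 44 = 1/2
Since Exy > 0, the goods are substitutes.

1/2 (substitutes)


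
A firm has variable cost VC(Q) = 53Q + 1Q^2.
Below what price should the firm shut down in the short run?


AVC(Q) = VC(Q)/Q = 53 + 1Q
AVC is increasing in Q, so minimum AVC is at Q -> 0+.
Min AVC = 53
The firm should shut down if P < 53.

53


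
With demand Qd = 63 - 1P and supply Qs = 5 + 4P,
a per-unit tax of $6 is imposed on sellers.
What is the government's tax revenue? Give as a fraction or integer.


With tax on sellers, new supply: Qs' = 5 + 4(P - 6)
= 4P - 19
New equilibrium quantity:
Q_new = 233/5
Tax revenue = tax * Q_new = 6 * 233/5 = 1398/5

1398/5


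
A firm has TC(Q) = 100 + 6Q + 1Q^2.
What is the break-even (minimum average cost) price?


AC(Q) = 100/Q + 6 + 1Q
To minimize: dAC/dQ = -100/Q^2 + 1 = 0
Q^2 = 100/1 = 100
Q* = 10
Min AC = 100/10 + 6 + 1*10
Min AC = 10 + 6 + 10 = 26

26


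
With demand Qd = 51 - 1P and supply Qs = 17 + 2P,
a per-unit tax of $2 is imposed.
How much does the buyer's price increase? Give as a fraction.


With a per-unit tax, the buyer's price increase depends on relative slopes.
Supply slope: d = 2, Demand slope: b = 1
Buyer's price increase = d * tax / (b + d)
= 2 * 2 / (1 + 2)
= 4 / 3 = 4/3

4/3


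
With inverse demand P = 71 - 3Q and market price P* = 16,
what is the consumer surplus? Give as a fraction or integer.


Maximum willingness to pay (at Q=0): P_max = 71
Quantity demanded at P* = 16:
Q* = (71 - 16)/3 = 55/3
CS = (1/2) * Q* * (P_max - P*)
CS = (1/2) * 55/3 * (71 - 16)
CS = (1/2) * 55/3 * 55 = 3025/6

3025/6


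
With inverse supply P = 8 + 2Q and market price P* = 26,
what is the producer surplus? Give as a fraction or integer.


Minimum supply price (at Q=0): P_min = 8
Quantity supplied at P* = 26:
Q* = (26 - 8)/2 = 9
PS = (1/2) * Q* * (P* - P_min)
PS = (1/2) * 9 * (26 - 8)
PS = (1/2) * 9 * 18 = 81

81


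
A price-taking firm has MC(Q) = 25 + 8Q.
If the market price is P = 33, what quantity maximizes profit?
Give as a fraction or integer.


In perfect competition, profit is maximized where P = MC.
33 = 25 + 8Q
8 = 8Q
Q* = 8/8 = 1

1


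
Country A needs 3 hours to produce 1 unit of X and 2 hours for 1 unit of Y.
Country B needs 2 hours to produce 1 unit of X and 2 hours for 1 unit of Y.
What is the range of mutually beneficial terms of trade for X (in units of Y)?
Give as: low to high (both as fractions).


Opportunity cost of X for Country A = hours_X / hours_Y = 3/2 = 3/2 units of Y
Opportunity cost of X for Country B = hours_X / hours_Y = 2/2 = 1 units of Y
Terms of trade must be between the two opportunity costs.
Range: 1 to 3/2

1 to 3/2


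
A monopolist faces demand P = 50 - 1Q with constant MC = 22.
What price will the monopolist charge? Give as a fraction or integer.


MR = 50 - 2Q
Set MR = MC: 50 - 2Q = 22
Q* = 14
Substitute into demand:
P* = 50 - 1*14 = 36

36


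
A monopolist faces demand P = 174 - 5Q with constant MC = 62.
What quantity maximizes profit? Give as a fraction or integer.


TR = P*Q = (174 - 5Q)Q = 174Q - 5Q^2
MR = dTR/dQ = 174 - 10Q
Set MR = MC:
174 - 10Q = 62
112 = 10Q
Q* = 112/10 = 56/5

56/5


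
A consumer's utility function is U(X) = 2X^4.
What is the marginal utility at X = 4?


MU = dU/dX = 2*4*X^(4-1)
MU = 8*X^3
At X = 4:
MU = 8 * 4^3
MU = 8 * 64 = 512

512


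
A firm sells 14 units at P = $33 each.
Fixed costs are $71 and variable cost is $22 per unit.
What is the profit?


Total Revenue = P * Q = 33 * 14 = $462
Total Cost = FC + VC*Q = 71 + 22*14 = $379
Profit = TR - TC = 462 - 379 = $83

$83


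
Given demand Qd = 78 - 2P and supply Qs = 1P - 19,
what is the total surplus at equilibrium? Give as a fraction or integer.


Find equilibrium: 78 - 2P = 1P - 19
78 + 19 = 3P
P* = 97/3 = 97/3
Q* = 1*97/3 - 19 = 40/3
Inverse demand: P = 39 - Q/2, so P_max = 39
Inverse supply: P = 19 + Q/1, so P_min = 19
CS = (1/2) * 40/3 * (39 - 97/3) = 400/9
PS = (1/2) * 40/3 * (97/3 - 19) = 800/9
TS = CS + PS = 400/9 + 800/9 = 400/3

400/3


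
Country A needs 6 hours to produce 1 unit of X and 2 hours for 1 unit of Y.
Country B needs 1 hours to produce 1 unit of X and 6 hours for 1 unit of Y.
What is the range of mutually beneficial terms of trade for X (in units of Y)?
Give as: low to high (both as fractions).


Opportunity cost of X for Country A = hours_X / hours_Y = 6/2 = 3 units of Y
Opportunity cost of X for Country B = hours_X / hours_Y = 1/6 = 1/6 units of Y
Terms of trade must be between the two opportunity costs.
Range: 1/6 to 3

1/6 to 3


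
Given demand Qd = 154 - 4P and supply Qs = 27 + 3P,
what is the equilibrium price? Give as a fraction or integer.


At equilibrium, Qd = Qs.
154 - 4P = 27 + 3P
154 - 27 = 4P + 3P
127 = 7P
P* = 127/7 = 127/7

127/7


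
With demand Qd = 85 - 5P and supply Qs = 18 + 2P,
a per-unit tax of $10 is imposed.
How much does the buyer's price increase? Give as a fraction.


With a per-unit tax, the buyer's price increase depends on relative slopes.
Supply slope: d = 2, Demand slope: b = 5
Buyer's price increase = d * tax / (b + d)
= 2 * 10 / (5 + 2)
= 20 / 7 = 20/7

20/7


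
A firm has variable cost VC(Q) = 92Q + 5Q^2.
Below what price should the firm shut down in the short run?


AVC(Q) = VC(Q)/Q = 92 + 5Q
AVC is increasing in Q, so minimum AVC is at Q -> 0+.
Min AVC = 92
The firm should shut down if P < 92.

92


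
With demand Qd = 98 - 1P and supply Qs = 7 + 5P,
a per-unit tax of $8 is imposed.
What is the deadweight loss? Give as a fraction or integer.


Pre-tax equilibrium quantity: Q* = 497/6
Post-tax equilibrium quantity: Q_tax = 457/6
Reduction in quantity: Q* - Q_tax = 20/3
DWL = (1/2) * tax * (Q* - Q_tax)
DWL = (1/2) * 8 * 20/3 = 80/3

80/3


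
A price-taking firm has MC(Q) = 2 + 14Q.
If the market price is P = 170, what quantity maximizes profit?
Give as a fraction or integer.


In perfect competition, profit is maximized where P = MC.
170 = 2 + 14Q
168 = 14Q
Q* = 168/14 = 12

12


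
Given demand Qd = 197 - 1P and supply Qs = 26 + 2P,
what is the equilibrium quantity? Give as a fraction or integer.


First find equilibrium price:
197 - 1P = 26 + 2P
P* = 171/3 = 57
Then substitute into demand:
Q* = 197 - 1 * 57 = 140

140


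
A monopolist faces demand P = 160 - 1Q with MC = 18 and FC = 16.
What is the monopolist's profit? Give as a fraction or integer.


MR = MC: 160 - 2Q = 18
Q* = 71
P* = 160 - 1*71 = 89
Profit = (P* - MC)*Q* - FC
= (89 - 18)*71 - 16
= 71*71 - 16
= 5041 - 16 = 5025

5025


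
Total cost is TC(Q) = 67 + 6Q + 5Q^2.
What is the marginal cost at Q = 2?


MC = dTC/dQ = 6 + 2*5*Q
At Q = 2:
MC = 6 + 10*2
MC = 6 + 20 = 26

26


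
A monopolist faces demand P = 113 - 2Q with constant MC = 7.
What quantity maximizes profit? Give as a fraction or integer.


TR = P*Q = (113 - 2Q)Q = 113Q - 2Q^2
MR = dTR/dQ = 113 - 4Q
Set MR = MC:
113 - 4Q = 7
106 = 4Q
Q* = 106/4 = 53/2

53/2


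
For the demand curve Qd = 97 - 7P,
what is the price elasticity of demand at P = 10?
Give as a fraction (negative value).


dQ/dP = -7
At P = 10: Q = 97 - 7*10 = 27
E = (dQ/dP)(P/Q) = (-7)(10/27) = -70/27

-70/27


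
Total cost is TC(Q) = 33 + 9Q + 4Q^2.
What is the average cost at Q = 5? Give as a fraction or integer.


TC(5) = 33 + 9*5 + 4*5^2
TC(5) = 33 + 45 + 100 = 178
AC = TC/Q = 178/5 = 178/5

178/5


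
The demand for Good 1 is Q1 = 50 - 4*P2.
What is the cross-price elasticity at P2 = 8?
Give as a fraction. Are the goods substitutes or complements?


dQ1/dP2 = -4
At P2 = 8: Q1 = 50 - 4*8 = 18
Exy = (dQ1/dP2)(P2/Q1) = -4 * 8 / 18 = -16/9
Since Exy < 0, the goods are complements.

-16/9 (complements)


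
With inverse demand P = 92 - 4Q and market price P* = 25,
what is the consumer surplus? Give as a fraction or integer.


Maximum willingness to pay (at Q=0): P_max = 92
Quantity demanded at P* = 25:
Q* = (92 - 25)/4 = 67/4
CS = (1/2) * Q* * (P_max - P*)
CS = (1/2) * 67/4 * (92 - 25)
CS = (1/2) * 67/4 * 67 = 4489/8

4489/8


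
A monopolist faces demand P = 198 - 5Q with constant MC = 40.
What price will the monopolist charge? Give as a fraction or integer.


MR = 198 - 10Q
Set MR = MC: 198 - 10Q = 40
Q* = 79/5
Substitute into demand:
P* = 198 - 5*79/5 = 119

119


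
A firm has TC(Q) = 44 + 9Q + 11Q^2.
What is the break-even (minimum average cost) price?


AC(Q) = 44/Q + 9 + 11Q
To minimize: dAC/dQ = -44/Q^2 + 11 = 0
Q^2 = 44/11 = 4
Q* = 2
Min AC = 44/2 + 9 + 11*2
Min AC = 22 + 9 + 22 = 53

53


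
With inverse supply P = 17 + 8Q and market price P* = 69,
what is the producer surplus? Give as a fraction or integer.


Minimum supply price (at Q=0): P_min = 17
Quantity supplied at P* = 69:
Q* = (69 - 17)/8 = 13/2
PS = (1/2) * Q* * (P* - P_min)
PS = (1/2) * 13/2 * (69 - 17)
PS = (1/2) * 13/2 * 52 = 169

169


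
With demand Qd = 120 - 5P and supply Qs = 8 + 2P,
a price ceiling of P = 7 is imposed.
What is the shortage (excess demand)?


At P = 7:
Qd = 120 - 5*7 = 85
Qs = 8 + 2*7 = 22
Shortage = Qd - Qs = 85 - 22 = 63

63


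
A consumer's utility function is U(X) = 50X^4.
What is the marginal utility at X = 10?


MU = dU/dX = 50*4*X^(4-1)
MU = 200*X^3
At X = 10:
MU = 200 * 10^3
MU = 200 * 1000 = 200000

200000


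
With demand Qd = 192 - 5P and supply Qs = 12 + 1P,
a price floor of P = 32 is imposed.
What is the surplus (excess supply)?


At P = 32:
Qd = 192 - 5*32 = 32
Qs = 12 + 1*32 = 44
Surplus = Qs - Qd = 44 - 32 = 12

12


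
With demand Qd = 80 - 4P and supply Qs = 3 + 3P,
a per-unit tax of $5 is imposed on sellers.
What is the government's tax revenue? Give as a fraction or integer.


With tax on sellers, new supply: Qs' = 3 + 3(P - 5)
= 3P - 12
New equilibrium quantity:
Q_new = 192/7
Tax revenue = tax * Q_new = 5 * 192/7 = 960/7

960/7


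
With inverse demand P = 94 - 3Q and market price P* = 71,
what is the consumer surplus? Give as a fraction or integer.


Maximum willingness to pay (at Q=0): P_max = 94
Quantity demanded at P* = 71:
Q* = (94 - 71)/3 = 23/3
CS = (1/2) * Q* * (P_max - P*)
CS = (1/2) * 23/3 * (94 - 71)
CS = (1/2) * 23/3 * 23 = 529/6

529/6


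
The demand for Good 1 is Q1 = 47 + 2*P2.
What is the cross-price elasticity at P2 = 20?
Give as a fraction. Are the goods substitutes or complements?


dQ1/dP2 = 2
At P2 = 20: Q1 = 47 + 2*20 = 87
Exy = (dQ1/dP2)(P2/Q1) = 2 * 20 / 87 = 40/87
Since Exy > 0, the goods are substitutes.

40/87 (substitutes)


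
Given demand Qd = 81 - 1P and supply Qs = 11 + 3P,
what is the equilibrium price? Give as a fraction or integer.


At equilibrium, Qd = Qs.
81 - 1P = 11 + 3P
81 - 11 = 1P + 3P
70 = 4P
P* = 70/4 = 35/2

35/2


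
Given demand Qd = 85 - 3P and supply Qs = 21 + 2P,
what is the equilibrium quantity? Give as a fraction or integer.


First find equilibrium price:
85 - 3P = 21 + 2P
P* = 64/5 = 64/5
Then substitute into demand:
Q* = 85 - 3 * 64/5 = 233/5

233/5


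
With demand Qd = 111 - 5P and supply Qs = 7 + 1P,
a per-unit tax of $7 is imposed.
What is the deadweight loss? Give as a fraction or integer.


Pre-tax equilibrium quantity: Q* = 73/3
Post-tax equilibrium quantity: Q_tax = 37/2
Reduction in quantity: Q* - Q_tax = 35/6
DWL = (1/2) * tax * (Q* - Q_tax)
DWL = (1/2) * 7 * 35/6 = 245/12

245/12


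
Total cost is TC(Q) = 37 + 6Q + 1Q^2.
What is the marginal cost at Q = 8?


MC = dTC/dQ = 6 + 2*1*Q
At Q = 8:
MC = 6 + 2*8
MC = 6 + 16 = 22

22


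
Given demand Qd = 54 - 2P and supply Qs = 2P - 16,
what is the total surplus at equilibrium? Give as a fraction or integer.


Find equilibrium: 54 - 2P = 2P - 16
54 + 16 = 4P
P* = 70/4 = 35/2
Q* = 2*35/2 - 16 = 19
Inverse demand: P = 27 - Q/2, so P_max = 27
Inverse supply: P = 8 + Q/2, so P_min = 8
CS = (1/2) * 19 * (27 - 35/2) = 361/4
PS = (1/2) * 19 * (35/2 - 8) = 361/4
TS = CS + PS = 361/4 + 361/4 = 361/2

361/2


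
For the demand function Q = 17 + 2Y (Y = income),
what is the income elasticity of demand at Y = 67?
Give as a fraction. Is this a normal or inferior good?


dQ/dY = 2
At Y = 67: Q = 17 + 2*67 = 151
Ey = (dQ/dY)(Y/Q) = 2 * 67 / 151 = 134/151
Since Ey > 0, this is a normal good.

134/151 (normal good)


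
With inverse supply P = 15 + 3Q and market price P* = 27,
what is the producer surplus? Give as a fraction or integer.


Minimum supply price (at Q=0): P_min = 15
Quantity supplied at P* = 27:
Q* = (27 - 15)/3 = 4
PS = (1/2) * Q* * (P* - P_min)
PS = (1/2) * 4 * (27 - 15)
PS = (1/2) * 4 * 12 = 24

24


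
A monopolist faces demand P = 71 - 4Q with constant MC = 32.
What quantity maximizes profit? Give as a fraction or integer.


TR = P*Q = (71 - 4Q)Q = 71Q - 4Q^2
MR = dTR/dQ = 71 - 8Q
Set MR = MC:
71 - 8Q = 32
39 = 8Q
Q* = 39/8 = 39/8

39/8


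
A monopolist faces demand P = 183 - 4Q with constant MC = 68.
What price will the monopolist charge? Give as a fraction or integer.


MR = 183 - 8Q
Set MR = MC: 183 - 8Q = 68
Q* = 115/8
Substitute into demand:
P* = 183 - 4*115/8 = 251/2

251/2


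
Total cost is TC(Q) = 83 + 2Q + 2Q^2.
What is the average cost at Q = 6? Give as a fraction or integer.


TC(6) = 83 + 2*6 + 2*6^2
TC(6) = 83 + 12 + 72 = 167
AC = TC/Q = 167/6 = 167/6

167/6


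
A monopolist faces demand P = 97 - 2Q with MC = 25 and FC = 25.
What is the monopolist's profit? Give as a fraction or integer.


MR = MC: 97 - 4Q = 25
Q* = 18
P* = 97 - 2*18 = 61
Profit = (P* - MC)*Q* - FC
= (61 - 25)*18 - 25
= 36*18 - 25
= 648 - 25 = 623

623


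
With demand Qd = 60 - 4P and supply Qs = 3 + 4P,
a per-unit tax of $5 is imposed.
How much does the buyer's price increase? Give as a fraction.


With a per-unit tax, the buyer's price increase depends on relative slopes.
Supply slope: d = 4, Demand slope: b = 4
Buyer's price increase = d * tax / (b + d)
= 4 * 5 / (4 + 4)
= 20 / 8 = 5/2

5/2


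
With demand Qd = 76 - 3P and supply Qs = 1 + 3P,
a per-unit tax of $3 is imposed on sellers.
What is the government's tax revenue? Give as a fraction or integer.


With tax on sellers, new supply: Qs' = 1 + 3(P - 3)
= 3P - 8
New equilibrium quantity:
Q_new = 34
Tax revenue = tax * Q_new = 3 * 34 = 102

102


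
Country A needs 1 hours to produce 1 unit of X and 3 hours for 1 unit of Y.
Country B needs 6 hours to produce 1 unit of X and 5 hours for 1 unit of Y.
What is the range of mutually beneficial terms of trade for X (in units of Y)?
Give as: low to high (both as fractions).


Opportunity cost of X for Country A = hours_X / hours_Y = 1/3 = 1/3 units of Y
Opportunity cost of X for Country B = hours_X / hours_Y = 6/5 = 6/5 units of Y
Terms of trade must be between the two opportunity costs.
Range: 1/3 to 6/5

1/3 to 6/5


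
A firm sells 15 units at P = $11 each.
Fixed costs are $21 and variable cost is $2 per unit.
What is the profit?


Total Revenue = P * Q = 11 * 15 = $165
Total Cost = FC + VC*Q = 21 + 2*15 = $51
Profit = TR - TC = 165 - 51 = $114

$114


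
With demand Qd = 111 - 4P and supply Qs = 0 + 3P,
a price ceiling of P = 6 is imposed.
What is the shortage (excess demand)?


At P = 6:
Qd = 111 - 4*6 = 87
Qs = 0 + 3*6 = 18
Shortage = Qd - Qs = 87 - 18 = 69

69


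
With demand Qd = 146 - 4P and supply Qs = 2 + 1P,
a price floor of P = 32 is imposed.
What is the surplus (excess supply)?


At P = 32:
Qd = 146 - 4*32 = 18
Qs = 2 + 1*32 = 34
Surplus = Qs - Qd = 34 - 18 = 16

16


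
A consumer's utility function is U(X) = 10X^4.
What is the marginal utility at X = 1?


MU = dU/dX = 10*4*X^(4-1)
MU = 40*X^3
At X = 1:
MU = 40 * 1^3
MU = 40 * 1 = 40

40


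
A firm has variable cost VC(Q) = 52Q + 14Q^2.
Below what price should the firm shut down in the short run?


AVC(Q) = VC(Q)/Q = 52 + 14Q
AVC is increasing in Q, so minimum AVC is at Q -> 0+.
Min AVC = 52
The firm should shut down if P < 52.

52


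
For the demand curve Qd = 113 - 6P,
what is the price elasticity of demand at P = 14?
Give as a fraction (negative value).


dQ/dP = -6
At P = 14: Q = 113 - 6*14 = 29
E = (dQ/dP)(P/Q) = (-6)(14/29) = -84/29

-84/29


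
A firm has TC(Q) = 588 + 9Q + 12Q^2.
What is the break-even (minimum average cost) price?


AC(Q) = 588/Q + 9 + 12Q
To minimize: dAC/dQ = -588/Q^2 + 12 = 0
Q^2 = 588/12 = 49
Q* = 7
Min AC = 588/7 + 9 + 12*7
Min AC = 84 + 9 + 84 = 177

177


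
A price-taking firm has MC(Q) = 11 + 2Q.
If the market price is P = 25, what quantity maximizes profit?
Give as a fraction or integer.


In perfect competition, profit is maximized where P = MC.
25 = 11 + 2Q
14 = 2Q
Q* = 14/2 = 7

7


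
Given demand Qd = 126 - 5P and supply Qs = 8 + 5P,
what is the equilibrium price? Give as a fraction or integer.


At equilibrium, Qd = Qs.
126 - 5P = 8 + 5P
126 - 8 = 5P + 5P
118 = 10P
P* = 118/10 = 59/5

59/5


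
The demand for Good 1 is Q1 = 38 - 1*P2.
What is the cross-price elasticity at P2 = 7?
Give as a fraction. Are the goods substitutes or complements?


dQ1/dP2 = -1
At P2 = 7: Q1 = 38 - 1*7 = 31
Exy = (dQ1/dP2)(P2/Q1) = -1 * 7 / 31 = -7/31
Since Exy < 0, the goods are complements.

-7/31 (complements)


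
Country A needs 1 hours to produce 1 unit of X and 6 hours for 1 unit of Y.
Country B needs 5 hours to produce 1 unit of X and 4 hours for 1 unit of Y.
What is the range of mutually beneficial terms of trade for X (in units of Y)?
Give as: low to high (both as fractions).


Opportunity cost of X for Country A = hours_X / hours_Y = 1/6 = 1/6 units of Y
Opportunity cost of X for Country B = hours_X / hours_Y = 5/4 = 5/4 units of Y
Terms of trade must be between the two opportunity costs.
Range: 1/6 to 5/4

1/6 to 5/4


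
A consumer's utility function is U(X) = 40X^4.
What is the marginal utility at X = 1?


MU = dU/dX = 40*4*X^(4-1)
MU = 160*X^3
At X = 1:
MU = 160 * 1^3
MU = 160 * 1 = 160

160


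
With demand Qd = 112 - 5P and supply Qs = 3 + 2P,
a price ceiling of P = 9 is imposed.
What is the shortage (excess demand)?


At P = 9:
Qd = 112 - 5*9 = 67
Qs = 3 + 2*9 = 21
Shortage = Qd - Qs = 67 - 21 = 46

46


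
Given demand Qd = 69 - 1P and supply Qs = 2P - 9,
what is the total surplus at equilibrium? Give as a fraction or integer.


Find equilibrium: 69 - 1P = 2P - 9
69 + 9 = 3P
P* = 78/3 = 26
Q* = 2*26 - 9 = 43
Inverse demand: P = 69 - Q/1, so P_max = 69
Inverse supply: P = 9/2 + Q/2, so P_min = 9/2
CS = (1/2) * 43 * (69 - 26) = 1849/2
PS = (1/2) * 43 * (26 - 9/2) = 1849/4
TS = CS + PS = 1849/2 + 1849/4 = 5547/4

5547/4


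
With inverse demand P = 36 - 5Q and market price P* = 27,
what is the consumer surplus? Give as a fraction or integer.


Maximum willingness to pay (at Q=0): P_max = 36
Quantity demanded at P* = 27:
Q* = (36 - 27)/5 = 9/5
CS = (1/2) * Q* * (P_max - P*)
CS = (1/2) * 9/5 * (36 - 27)
CS = (1/2) * 9/5 * 9 = 81/10

81/10


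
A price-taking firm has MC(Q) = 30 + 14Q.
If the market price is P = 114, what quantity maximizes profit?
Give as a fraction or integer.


In perfect competition, profit is maximized where P = MC.
114 = 30 + 14Q
84 = 14Q
Q* = 84/14 = 6

6


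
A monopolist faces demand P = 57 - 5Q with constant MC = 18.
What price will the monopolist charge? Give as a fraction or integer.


MR = 57 - 10Q
Set MR = MC: 57 - 10Q = 18
Q* = 39/10
Substitute into demand:
P* = 57 - 5*39/10 = 75/2

75/2


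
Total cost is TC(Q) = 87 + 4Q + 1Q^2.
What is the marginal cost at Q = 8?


MC = dTC/dQ = 4 + 2*1*Q
At Q = 8:
MC = 4 + 2*8
MC = 4 + 16 = 20

20


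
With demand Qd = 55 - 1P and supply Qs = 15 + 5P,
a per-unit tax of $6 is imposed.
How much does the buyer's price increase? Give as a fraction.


With a per-unit tax, the buyer's price increase depends on relative slopes.
Supply slope: d = 5, Demand slope: b = 1
Buyer's price increase = d * tax / (b + d)
= 5 * 6 / (1 + 5)
= 30 / 6 = 5

5


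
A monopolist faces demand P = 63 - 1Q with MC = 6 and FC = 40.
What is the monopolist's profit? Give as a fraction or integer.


MR = MC: 63 - 2Q = 6
Q* = 57/2
P* = 63 - 1*57/2 = 69/2
Profit = (P* - MC)*Q* - FC
= (69/2 - 6)*57/2 - 40
= 57/2*57/2 - 40
= 3249/4 - 40 = 3089/4

3089/4


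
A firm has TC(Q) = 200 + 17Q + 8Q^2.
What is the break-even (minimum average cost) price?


AC(Q) = 200/Q + 17 + 8Q
To minimize: dAC/dQ = -200/Q^2 + 8 = 0
Q^2 = 200/8 = 25
Q* = 5
Min AC = 200/5 + 17 + 8*5
Min AC = 40 + 17 + 40 = 97

97


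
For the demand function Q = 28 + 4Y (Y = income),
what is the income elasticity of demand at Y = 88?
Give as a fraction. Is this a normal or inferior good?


dQ/dY = 4
At Y = 88: Q = 28 + 4*88 = 380
Ey = (dQ/dY)(Y/Q) = 4 * 88 / 380 = 88/95
Since Ey > 0, this is a normal good.

88/95 (normal good)


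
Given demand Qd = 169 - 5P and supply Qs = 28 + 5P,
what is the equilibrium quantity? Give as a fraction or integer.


First find equilibrium price:
169 - 5P = 28 + 5P
P* = 141/10 = 141/10
Then substitute into demand:
Q* = 169 - 5 * 141/10 = 197/2

197/2


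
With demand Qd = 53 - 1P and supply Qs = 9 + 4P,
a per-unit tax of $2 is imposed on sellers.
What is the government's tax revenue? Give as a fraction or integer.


With tax on sellers, new supply: Qs' = 9 + 4(P - 2)
= 1 + 4P
New equilibrium quantity:
Q_new = 213/5
Tax revenue = tax * Q_new = 2 * 213/5 = 426/5

426/5


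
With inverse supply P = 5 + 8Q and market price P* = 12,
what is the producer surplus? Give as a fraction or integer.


Minimum supply price (at Q=0): P_min = 5
Quantity supplied at P* = 12:
Q* = (12 - 5)/8 = 7/8
PS = (1/2) * Q* * (P* - P_min)
PS = (1/2) * 7/8 * (12 - 5)
PS = (1/2) * 7/8 * 7 = 49/16

49/16


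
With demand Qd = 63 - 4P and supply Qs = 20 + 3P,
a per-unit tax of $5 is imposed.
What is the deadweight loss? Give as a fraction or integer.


Pre-tax equilibrium quantity: Q* = 269/7
Post-tax equilibrium quantity: Q_tax = 209/7
Reduction in quantity: Q* - Q_tax = 60/7
DWL = (1/2) * tax * (Q* - Q_tax)
DWL = (1/2) * 5 * 60/7 = 150/7

150/7


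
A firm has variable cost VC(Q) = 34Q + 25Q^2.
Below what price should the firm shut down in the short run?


AVC(Q) = VC(Q)/Q = 34 + 25Q
AVC is increasing in Q, so minimum AVC is at Q -> 0+.
Min AVC = 34
The firm should shut down if P < 34.

34


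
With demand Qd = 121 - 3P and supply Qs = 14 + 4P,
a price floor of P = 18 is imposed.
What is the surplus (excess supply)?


At P = 18:
Qd = 121 - 3*18 = 67
Qs = 14 + 4*18 = 86
Surplus = Qs - Qd = 86 - 67 = 19

19


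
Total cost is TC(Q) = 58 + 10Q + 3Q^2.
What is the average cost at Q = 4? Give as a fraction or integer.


TC(4) = 58 + 10*4 + 3*4^2
TC(4) = 58 + 40 + 48 = 146
AC = TC/Q = 146/4 = 73/2

73/2


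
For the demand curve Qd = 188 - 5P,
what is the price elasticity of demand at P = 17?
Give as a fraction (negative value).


dQ/dP = -5
At P = 17: Q = 188 - 5*17 = 103
E = (dQ/dP)(P/Q) = (-5)(17/103) = -85/103

-85/103


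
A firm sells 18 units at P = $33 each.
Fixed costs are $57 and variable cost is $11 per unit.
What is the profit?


Total Revenue = P * Q = 33 * 18 = $594
Total Cost = FC + VC*Q = 57 + 11*18 = $255
Profit = TR - TC = 594 - 255 = $339

$339


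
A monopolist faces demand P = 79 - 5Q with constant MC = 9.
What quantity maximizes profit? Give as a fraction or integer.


TR = P*Q = (79 - 5Q)Q = 79Q - 5Q^2
MR = dTR/dQ = 79 - 10Q
Set MR = MC:
79 - 10Q = 9
70 = 10Q
Q* = 70/10 = 7

7


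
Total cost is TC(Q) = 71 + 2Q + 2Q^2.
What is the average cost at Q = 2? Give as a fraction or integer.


TC(2) = 71 + 2*2 + 2*2^2
TC(2) = 71 + 4 + 8 = 83
AC = TC/Q = 83/2 = 83/2

83/2


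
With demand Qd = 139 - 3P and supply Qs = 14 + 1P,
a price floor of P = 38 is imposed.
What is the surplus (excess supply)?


At P = 38:
Qd = 139 - 3*38 = 25
Qs = 14 + 1*38 = 52
Surplus = Qs - Qd = 52 - 25 = 27

27


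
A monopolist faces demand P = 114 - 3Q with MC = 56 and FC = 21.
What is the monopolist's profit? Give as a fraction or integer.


MR = MC: 114 - 6Q = 56
Q* = 29/3
P* = 114 - 3*29/3 = 85
Profit = (P* - MC)*Q* - FC
= (85 - 56)*29/3 - 21
= 29*29/3 - 21
= 841/3 - 21 = 778/3

778/3


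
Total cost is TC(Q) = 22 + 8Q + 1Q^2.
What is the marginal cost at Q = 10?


MC = dTC/dQ = 8 + 2*1*Q
At Q = 10:
MC = 8 + 2*10
MC = 8 + 20 = 28

28


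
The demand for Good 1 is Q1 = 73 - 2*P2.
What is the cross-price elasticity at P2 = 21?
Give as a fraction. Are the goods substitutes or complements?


dQ1/dP2 = -2
At P2 = 21: Q1 = 73 - 2*21 = 31
Exy = (dQ1/dP2)(P2/Q1) = -2 * 21 / 31 = -42/31
Since Exy < 0, the goods are complements.

-42/31 (complements)


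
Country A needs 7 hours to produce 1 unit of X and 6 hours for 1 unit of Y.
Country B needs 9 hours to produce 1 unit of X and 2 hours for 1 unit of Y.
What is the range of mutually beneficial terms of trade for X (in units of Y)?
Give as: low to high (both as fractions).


Opportunity cost of X for Country A = hours_X / hours_Y = 7/6 = 7/6 units of Y
Opportunity cost of X for Country B = hours_X / hours_Y = 9/2 = 9/2 units of Y
Terms of trade must be between the two opportunity costs.
Range: 7/6 to 9/2

7/6 to 9/2


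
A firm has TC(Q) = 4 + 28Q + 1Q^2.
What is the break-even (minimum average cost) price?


AC(Q) = 4/Q + 28 + 1Q
To minimize: dAC/dQ = -4/Q^2 + 1 = 0
Q^2 = 4/1 = 4
Q* = 2
Min AC = 4/2 + 28 + 1*2
Min AC = 2 + 28 + 2 = 32

32


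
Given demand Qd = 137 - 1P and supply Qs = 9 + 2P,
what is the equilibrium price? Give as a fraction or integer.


At equilibrium, Qd = Qs.
137 - 1P = 9 + 2P
137 - 9 = 1P + 2P
128 = 3P
P* = 128/3 = 128/3

128/3


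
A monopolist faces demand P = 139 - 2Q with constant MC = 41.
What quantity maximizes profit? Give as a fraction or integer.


TR = P*Q = (139 - 2Q)Q = 139Q - 2Q^2
MR = dTR/dQ = 139 - 4Q
Set MR = MC:
139 - 4Q = 41
98 = 4Q
Q* = 98/4 = 49/2

49/2


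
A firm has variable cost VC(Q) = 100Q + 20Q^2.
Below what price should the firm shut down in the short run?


AVC(Q) = VC(Q)/Q = 100 + 20Q
AVC is increasing in Q, so minimum AVC is at Q -> 0+.
Min AVC = 100
The firm should shut down if P < 100.

100


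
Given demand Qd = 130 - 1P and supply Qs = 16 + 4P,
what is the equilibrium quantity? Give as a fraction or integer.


First find equilibrium price:
130 - 1P = 16 + 4P
P* = 114/5 = 114/5
Then substitute into demand:
Q* = 130 - 1 * 114/5 = 536/5

536/5


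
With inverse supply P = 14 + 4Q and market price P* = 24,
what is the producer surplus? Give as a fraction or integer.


Minimum supply price (at Q=0): P_min = 14
Quantity supplied at P* = 24:
Q* = (24 - 14)/4 = 5/2
PS = (1/2) * Q* * (P* - P_min)
PS = (1/2) * 5/2 * (24 - 14)
PS = (1/2) * 5/2 * 10 = 25/2

25/2


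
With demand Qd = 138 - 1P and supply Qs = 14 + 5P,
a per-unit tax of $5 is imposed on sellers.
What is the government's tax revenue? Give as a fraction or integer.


With tax on sellers, new supply: Qs' = 14 + 5(P - 5)
= 5P - 11
New equilibrium quantity:
Q_new = 679/6
Tax revenue = tax * Q_new = 5 * 679/6 = 3395/6

3395/6
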